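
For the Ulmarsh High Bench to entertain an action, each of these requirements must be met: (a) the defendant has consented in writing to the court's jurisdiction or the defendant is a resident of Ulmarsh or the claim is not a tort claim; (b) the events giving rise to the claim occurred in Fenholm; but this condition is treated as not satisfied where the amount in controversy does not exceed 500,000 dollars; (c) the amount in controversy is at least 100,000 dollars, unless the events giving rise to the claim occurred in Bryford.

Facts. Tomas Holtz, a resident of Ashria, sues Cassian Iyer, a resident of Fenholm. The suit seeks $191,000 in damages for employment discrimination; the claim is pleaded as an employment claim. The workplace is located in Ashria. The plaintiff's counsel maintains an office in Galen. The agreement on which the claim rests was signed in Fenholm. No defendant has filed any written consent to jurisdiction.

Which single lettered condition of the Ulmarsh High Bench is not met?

The Ulmarsh High Bench:
  (a) The claim is an employment claim, not a tort claim, so one alternative holds. Met.
  (b) The operative events occurred in Ashria, not Fenholm. Not satisfied.
  (c) The amount in controversy is 191,000 dollars, which meets the 100,000 dollars floor. Satisfied.
Only condition (b) fails.

(b)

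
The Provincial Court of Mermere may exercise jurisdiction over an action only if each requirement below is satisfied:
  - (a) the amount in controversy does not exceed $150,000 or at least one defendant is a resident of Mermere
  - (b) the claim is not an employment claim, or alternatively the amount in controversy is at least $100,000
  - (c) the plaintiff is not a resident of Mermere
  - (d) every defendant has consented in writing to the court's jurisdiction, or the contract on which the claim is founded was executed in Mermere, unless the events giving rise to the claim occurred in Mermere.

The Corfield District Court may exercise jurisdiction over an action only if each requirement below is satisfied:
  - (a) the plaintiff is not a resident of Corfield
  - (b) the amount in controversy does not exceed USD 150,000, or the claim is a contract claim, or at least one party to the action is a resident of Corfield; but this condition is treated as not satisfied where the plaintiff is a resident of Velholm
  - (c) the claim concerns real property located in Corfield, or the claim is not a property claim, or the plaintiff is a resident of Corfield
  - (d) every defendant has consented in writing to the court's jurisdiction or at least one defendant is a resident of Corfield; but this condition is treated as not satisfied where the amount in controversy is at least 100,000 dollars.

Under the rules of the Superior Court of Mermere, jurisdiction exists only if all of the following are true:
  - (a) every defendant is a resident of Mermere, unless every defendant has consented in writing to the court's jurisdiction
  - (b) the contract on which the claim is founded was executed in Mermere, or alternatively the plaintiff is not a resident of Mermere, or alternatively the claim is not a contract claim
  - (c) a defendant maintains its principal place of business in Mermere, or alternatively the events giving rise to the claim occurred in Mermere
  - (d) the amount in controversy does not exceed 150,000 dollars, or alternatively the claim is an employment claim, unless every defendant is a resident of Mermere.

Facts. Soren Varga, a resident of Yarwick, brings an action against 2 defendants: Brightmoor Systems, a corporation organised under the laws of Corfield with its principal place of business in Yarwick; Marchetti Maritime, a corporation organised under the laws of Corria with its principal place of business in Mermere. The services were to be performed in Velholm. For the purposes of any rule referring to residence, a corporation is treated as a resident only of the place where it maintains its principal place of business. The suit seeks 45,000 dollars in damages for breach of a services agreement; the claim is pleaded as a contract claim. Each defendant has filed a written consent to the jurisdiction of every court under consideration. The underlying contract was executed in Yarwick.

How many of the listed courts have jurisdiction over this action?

The Provincial Court of Mermere:
  (a) The amount in controversy is USD 45,000, within the USD 150,000 ceiling — that alternative is enough. Met.
  (b) The claim is a contract claim, not an employment claim, which satisfies one of the alternatives. Met.
  (c) The plaintiff resides in Yarwick, which is not Mermere. Met.
  (d) Every defendant has filed written consent, so one alternative holds. Satisfied.
  → Jurisdiction lies.
The Corfield District Court:
  (a) The plaintiff resides in Yarwick, which is not Corfield. Condition met.
  (b) The amount in controversy is USD 45,000, within the USD 150,000 ceiling, so this disjunct is met. The exception is not triggered, since the plaintiff resides in Yarwick, not Velholm. Met.
  (c) The claim is a contract claim, not a property claim, so one alternative holds. Met.
  (d) Every defendant has filed written consent — that alternative is enough. The carve-out does not apply: the amount in controversy is 45,000 dollars, below the 100,000 dollars floor. Met.
  → The court has jurisdiction.
The Superior Court of Mermere:
  (a) The defendants reside as follows — Brightmoor Systems in Yarwick, Marchetti Maritime in Mermere — not all in Mermere. But every defendant has filed written consent, and the 'unless' clause therefore excuses the requirement. Met.
  (b) The plaintiff resides in Yarwick, which is not Mermere, so one alternative holds. Condition met.
  (c) Marchetti Maritime has its principal place of business in Mermere, which satisfies one of the alternatives. Met.
  (d) The amount in controversy is $45,000, within the USD 150,000 ceiling, so one alternative holds. Met.
  → Every requirement is satisfied — jurisdiction.
Courts with jurisdiction: the Provincial Court of Mermere, the Corfield District Court, the Superior Court of Mermere — 3 in total.

3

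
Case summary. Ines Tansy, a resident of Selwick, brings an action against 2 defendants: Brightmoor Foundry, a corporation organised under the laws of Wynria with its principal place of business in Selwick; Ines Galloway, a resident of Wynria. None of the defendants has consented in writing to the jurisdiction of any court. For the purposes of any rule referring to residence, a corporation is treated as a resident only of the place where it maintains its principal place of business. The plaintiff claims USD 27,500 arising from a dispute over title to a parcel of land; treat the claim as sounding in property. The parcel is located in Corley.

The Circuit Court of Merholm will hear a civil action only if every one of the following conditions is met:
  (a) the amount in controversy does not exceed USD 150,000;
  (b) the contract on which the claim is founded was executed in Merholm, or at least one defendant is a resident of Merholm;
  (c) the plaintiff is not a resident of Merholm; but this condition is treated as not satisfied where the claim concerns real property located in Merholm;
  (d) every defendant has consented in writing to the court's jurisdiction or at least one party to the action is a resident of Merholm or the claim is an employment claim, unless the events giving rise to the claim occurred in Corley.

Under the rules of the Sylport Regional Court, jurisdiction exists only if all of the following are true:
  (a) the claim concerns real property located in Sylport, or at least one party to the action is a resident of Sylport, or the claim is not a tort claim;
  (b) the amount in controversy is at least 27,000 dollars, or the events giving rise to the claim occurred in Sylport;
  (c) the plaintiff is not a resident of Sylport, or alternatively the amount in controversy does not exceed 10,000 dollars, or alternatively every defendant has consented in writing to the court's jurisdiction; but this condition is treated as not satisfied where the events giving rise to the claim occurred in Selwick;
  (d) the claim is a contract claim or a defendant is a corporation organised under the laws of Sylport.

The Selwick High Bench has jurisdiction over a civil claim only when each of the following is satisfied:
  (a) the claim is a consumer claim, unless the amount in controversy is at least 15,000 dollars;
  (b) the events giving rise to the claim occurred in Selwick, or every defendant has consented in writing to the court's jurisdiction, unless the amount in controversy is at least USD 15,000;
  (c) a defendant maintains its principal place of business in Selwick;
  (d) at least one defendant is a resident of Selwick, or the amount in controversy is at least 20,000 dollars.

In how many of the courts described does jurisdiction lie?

The Circuit Court of Merholm:
  (a) The amount in controversy is $27,500, within the USD 150,000 ceiling. Met.
  (b) No contract (and hence no place of execution) is alleged; no defendant resides in Merholm (they reside in Selwick, Wynria) — none of the alternatives is met. Fails.
  (c) The plaintiff resides in Selwick, which is not Merholm. And the carve-out is inapplicable — the property lies in Corley, not Merholm. Satisfied.
  (d) No such written consent has been filed; no party resides in Merholm; the claim is a property claim, not an employment claim — no alternative holds. The proviso rescues it, though: the operative events occurred in Corley. Met.
  → At least one condition fails; no jurisdiction.
The Sylport Regional Court:
  (a) The claim is a property claim, not a tort claim — that alternative is enough. Condition met.
  (b) The amount in controversy is 27,500 dollars, which meets the 27,000 dollars floor, so this disjunct is met. Met.
  (c) The plaintiff resides in Selwick, which is not Sylport — that alternative is enough. And the carve-out is inapplicable — the operative events occurred in Corley, not Selwick. Met.
  (d) The claim is a property claim, not a contract claim; the corporate defendant(s) are organised in Wynria, not Sylport — no alternative holds. Condition not met.
  → The court lacks jurisdiction.
The Selwick High Bench:
  (a) The claim is a property claim, not a consumer claim. The proviso rescues it, though: the amount in controversy is USD 27,500, which meets the $15,000 floor. Met.
  (b) The operative events occurred in Corley, not Selwick; no such written consent has been filed — none of the alternatives is met. However, the amount in controversy is USD 27,500, which meets the 15,000 dollars floor, so the 'unless' proviso supplies this condition. Satisfied.
  (c) Brightmoor Foundry has its principal place of business in Selwick. Satisfied.
  (d) Brightmoor Foundry resides in Selwick, so one alternative holds. Met.
  → Jurisdiction lies.
Courts with jurisdiction: the Selwick High Bench — 1 in total.

1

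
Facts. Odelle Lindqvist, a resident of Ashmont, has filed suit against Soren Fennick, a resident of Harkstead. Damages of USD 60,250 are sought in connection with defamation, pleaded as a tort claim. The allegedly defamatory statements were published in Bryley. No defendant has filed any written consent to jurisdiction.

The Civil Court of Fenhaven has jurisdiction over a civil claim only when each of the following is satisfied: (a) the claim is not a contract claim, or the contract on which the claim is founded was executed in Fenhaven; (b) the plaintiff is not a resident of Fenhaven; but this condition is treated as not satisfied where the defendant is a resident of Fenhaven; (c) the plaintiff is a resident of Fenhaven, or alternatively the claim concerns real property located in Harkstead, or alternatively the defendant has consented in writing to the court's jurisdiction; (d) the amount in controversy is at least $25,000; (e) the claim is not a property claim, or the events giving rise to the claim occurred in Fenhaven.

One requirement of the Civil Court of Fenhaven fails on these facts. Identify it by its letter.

(c)

The Civil Court of Fenhaven:
  (a) The claim is a tort claim, not a contract claim, which satisfies one of the alternatives. Condition met.
  (b) The plaintiff resides in Ashmont, which is not Fenhaven. And the carve-out is inapplicable — the defendant resides in Harkstead, not Fenhaven. Condition met.
  (c) The plaintiff resides in Ashmont, not Fenhaven; the claim does not concern real property; no such written consent has been filed — every alternative fails. Condition not met.
  (d) The amount in controversy is USD 60,250, which meets the USD 25,000 floor. Met.
  (e) The claim is a tort claim, not a property claim, so one alternative holds. Met.
Only condition (c) fails.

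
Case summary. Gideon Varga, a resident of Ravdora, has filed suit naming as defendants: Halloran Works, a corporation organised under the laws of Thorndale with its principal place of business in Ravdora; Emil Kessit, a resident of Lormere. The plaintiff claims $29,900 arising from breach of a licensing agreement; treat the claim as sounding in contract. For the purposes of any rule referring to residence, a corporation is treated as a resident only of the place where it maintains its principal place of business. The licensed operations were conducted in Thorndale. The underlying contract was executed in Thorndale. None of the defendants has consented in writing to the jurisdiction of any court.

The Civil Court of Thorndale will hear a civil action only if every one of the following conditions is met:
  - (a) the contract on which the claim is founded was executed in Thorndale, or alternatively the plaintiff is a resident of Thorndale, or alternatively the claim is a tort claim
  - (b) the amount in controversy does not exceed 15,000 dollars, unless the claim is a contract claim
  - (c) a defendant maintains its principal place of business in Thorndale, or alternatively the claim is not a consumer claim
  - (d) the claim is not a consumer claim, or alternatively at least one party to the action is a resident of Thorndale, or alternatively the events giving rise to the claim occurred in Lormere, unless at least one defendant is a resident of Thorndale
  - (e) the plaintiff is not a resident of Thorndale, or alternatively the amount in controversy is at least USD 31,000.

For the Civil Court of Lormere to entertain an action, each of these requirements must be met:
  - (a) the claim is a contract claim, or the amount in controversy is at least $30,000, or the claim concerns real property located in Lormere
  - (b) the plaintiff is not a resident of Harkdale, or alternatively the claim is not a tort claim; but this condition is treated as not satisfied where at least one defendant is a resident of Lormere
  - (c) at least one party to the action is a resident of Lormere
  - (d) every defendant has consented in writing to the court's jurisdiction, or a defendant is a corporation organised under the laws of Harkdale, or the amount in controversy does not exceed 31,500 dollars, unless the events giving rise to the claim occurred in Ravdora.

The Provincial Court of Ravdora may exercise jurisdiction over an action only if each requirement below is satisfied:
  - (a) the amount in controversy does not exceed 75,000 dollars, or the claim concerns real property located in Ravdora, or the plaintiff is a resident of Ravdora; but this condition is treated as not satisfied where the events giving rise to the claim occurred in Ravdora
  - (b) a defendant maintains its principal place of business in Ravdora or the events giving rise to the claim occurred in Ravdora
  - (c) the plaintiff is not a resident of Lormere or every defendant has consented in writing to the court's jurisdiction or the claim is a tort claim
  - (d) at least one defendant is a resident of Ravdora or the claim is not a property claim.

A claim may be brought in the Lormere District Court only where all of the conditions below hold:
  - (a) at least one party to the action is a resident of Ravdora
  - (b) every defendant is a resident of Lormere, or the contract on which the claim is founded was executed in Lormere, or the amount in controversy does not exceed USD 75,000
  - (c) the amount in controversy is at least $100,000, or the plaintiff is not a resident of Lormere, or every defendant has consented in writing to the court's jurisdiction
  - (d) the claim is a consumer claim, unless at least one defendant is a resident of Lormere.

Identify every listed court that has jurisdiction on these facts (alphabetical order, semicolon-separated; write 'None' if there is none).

The Civil Court of Thorndale:
  (a) The contract was executed in Thorndale — that alternative is enough. Met.
  (b) The amount in controversy is USD 29,900, above the USD 15,000 ceiling. The proviso rescues it, though: the claim is a contract claim. Met.
  (c) The claim is a contract claim, not a consumer claim, so one alternative holds. Met.
  (d) The claim is a contract claim, not a consumer claim, which satisfies one of the alternatives. Condition met.
  (e) The plaintiff resides in Ravdora, which is not Thorndale — that alternative is enough. Condition met.
  → Jurisdiction lies.
The Civil Court of Lormere:
  (a) The claim is a contract claim, which satisfies one of the alternatives. Condition met.
  (b) The plaintiff resides in Ravdora, which is not Harkdale — that alternative is enough. But the carve-out bites: Emil Kessit resides in Lormere. Fails.
  (c) Emil Kessit resides in Lormere. Met.
  (d) The amount in controversy is 29,900 dollars, within the USD 31,500 ceiling, so this disjunct is met. Met.
  → At least one condition fails; no jurisdiction.
The Provincial Court of Ravdora:
  (a) The amount in controversy is USD 29,900, within the $75,000 ceiling, so one alternative holds. The carve-out does not apply: the operative events occurred in Thorndale, not Ravdora. Condition met.
  (b) Halloran Works has its principal place of business in Ravdora — that alternative is enough. Satisfied.
  (c) The plaintiff resides in Ravdora, which is not Lormere, so this disjunct is met. Condition met.
  (d) Halloran Works resides in Ravdora — that alternative is enough. Condition met.
  → Jurisdiction lies.
The Lormere District Court:
  (a) Gideon Varga resides in Ravdora. Met.
  (b) The amount in controversy is $29,900, within the $75,000 ceiling — that alternative is enough. Met.
  (c) The plaintiff resides in Ravdora, which is not Lormere — that alternative is enough. Met.
  (d) The claim is a contract claim, not a consumer claim. The proviso rescues it, though: Emil Kessit resides in Lormere. Condition met.
  → All conditions met; jurisdiction exists.

the Civil Court of Thorndale; the Lormere District Court; the Provincial Court of Ravdora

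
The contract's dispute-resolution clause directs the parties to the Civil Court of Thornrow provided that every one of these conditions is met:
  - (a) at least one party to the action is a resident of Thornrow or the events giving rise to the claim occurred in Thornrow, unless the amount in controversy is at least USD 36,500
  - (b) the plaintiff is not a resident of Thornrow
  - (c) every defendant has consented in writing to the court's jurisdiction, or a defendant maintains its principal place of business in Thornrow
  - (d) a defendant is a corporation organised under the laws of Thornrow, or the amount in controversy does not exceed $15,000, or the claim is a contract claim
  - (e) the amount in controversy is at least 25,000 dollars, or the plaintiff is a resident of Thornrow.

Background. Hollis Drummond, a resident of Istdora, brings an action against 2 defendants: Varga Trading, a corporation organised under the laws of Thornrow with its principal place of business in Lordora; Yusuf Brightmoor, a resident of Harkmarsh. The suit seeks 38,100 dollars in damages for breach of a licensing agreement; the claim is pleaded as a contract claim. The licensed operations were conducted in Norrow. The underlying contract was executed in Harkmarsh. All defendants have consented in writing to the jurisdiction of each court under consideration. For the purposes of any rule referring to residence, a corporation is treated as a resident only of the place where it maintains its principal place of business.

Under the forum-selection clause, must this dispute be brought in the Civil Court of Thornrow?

The Civil Court of Thornrow:
  (a) No party resides in Thornrow; the operative events occurred in Norrow, not Thornrow — no alternative holds. However, the amount in controversy is USD 38,100, which meets the USD 36,500 floor, so the 'unless' proviso supplies this condition. Satisfied.
  (b) The plaintiff resides in Istdora, which is not Thornrow. Condition met.
  (c) Every defendant has filed written consent — that alternative is enough. Satisfied.
  (d) Varga Trading is organised under the laws of Thornrow, so this disjunct is met. Satisfied.
  (e) The amount in controversy is $38,100, which meets the $25,000 floor, which satisfies one of the alternatives. Condition met.
  → Forum clause is triggered.

Yes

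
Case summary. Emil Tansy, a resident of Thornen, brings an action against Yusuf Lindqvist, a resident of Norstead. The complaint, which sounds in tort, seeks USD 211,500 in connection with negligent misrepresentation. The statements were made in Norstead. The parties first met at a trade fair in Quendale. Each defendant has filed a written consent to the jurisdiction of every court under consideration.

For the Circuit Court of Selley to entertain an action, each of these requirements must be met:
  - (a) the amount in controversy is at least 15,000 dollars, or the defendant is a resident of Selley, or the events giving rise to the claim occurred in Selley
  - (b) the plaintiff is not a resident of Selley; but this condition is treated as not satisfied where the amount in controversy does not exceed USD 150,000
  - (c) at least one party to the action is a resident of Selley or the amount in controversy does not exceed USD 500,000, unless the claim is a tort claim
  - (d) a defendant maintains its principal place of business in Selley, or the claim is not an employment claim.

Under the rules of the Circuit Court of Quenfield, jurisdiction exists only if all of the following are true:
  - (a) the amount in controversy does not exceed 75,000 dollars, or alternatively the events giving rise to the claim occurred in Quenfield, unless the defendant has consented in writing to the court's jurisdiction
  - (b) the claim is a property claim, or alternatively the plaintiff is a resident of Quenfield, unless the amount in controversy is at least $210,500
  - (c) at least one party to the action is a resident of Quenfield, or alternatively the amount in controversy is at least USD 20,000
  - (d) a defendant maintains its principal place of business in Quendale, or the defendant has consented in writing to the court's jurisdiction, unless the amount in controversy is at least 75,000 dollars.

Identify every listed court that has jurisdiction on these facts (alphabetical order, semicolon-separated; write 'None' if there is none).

the Circuit Court of Quenfield; the Circuit Court of Selley

The Circuit Court of Selley:
  (a) The amount in controversy is 211,500 dollars, which meets the USD 15,000 floor, which satisfies one of the alternatives. Satisfied.
  (b) The plaintiff resides in Thornen, which is not Selley. The carve-out does not apply: the amount in controversy is USD 211,500, above the 150,000 dollars ceiling. Met.
  (c) The amount in controversy is USD 211,500, within the $500,000 ceiling — that alternative is enough. Satisfied.
  (d) The claim is a tort claim, not an employment claim — that alternative is enough. Condition met.
  → Every requirement is satisfied — jurisdiction.
The Circuit Court of Quenfield:
  (a) The amount in controversy is $211,500, above the 75,000 dollars ceiling; the operative events occurred in Norstead, not Quenfield — every alternative fails. The proviso rescues it, though: every defendant has filed written consent. Condition met.
  (b) The claim is a tort claim, not a property claim; the plaintiff resides in Thornen, not Quenfield — none of the alternatives is met. But the amount in controversy is 211,500 dollars, which meets the USD 210,500 floor, and the 'unless' clause therefore excuses the requirement. Condition met.
  (c) The amount in controversy is $211,500, which meets the USD 20,000 floor, so this disjunct is met. Met.
  (d) Every defendant has filed written consent, so one alternative holds. Satisfied.
  → Every requirement is satisfied — jurisdiction.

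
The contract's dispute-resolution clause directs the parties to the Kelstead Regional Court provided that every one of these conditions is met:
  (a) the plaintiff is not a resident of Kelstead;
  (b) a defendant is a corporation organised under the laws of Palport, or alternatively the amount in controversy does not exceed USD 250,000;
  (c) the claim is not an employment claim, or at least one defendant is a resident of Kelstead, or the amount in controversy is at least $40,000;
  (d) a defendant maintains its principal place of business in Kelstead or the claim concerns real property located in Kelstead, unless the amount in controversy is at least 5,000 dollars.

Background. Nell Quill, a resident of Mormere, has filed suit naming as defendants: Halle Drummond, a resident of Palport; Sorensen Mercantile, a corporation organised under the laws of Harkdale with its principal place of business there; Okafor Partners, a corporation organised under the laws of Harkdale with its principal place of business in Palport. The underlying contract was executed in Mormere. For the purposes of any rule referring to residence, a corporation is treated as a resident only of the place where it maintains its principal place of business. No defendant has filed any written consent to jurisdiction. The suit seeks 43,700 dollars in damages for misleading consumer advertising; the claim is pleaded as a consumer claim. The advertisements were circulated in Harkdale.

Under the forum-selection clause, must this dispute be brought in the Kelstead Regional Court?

The Kelstead Regional Court:
  (a) The plaintiff resides in Mormere, which is not Kelstead. Satisfied.
  (b) The amount in controversy is 43,700 dollars, within the USD 250,000 ceiling — that alternative is enough. Satisfied.
  (c) The claim is a consumer claim, not an employment claim, so this disjunct is met. Condition met.
  (d) The corporate defendant(s) have their principal place of business in Harkdale, Palport, not Kelstead; the claim does not concern real property — no alternative holds. The proviso rescues it, though: the amount in controversy is USD 43,700, which meets the 5,000 dollars floor. Condition met.
  → The clause applies.

Yes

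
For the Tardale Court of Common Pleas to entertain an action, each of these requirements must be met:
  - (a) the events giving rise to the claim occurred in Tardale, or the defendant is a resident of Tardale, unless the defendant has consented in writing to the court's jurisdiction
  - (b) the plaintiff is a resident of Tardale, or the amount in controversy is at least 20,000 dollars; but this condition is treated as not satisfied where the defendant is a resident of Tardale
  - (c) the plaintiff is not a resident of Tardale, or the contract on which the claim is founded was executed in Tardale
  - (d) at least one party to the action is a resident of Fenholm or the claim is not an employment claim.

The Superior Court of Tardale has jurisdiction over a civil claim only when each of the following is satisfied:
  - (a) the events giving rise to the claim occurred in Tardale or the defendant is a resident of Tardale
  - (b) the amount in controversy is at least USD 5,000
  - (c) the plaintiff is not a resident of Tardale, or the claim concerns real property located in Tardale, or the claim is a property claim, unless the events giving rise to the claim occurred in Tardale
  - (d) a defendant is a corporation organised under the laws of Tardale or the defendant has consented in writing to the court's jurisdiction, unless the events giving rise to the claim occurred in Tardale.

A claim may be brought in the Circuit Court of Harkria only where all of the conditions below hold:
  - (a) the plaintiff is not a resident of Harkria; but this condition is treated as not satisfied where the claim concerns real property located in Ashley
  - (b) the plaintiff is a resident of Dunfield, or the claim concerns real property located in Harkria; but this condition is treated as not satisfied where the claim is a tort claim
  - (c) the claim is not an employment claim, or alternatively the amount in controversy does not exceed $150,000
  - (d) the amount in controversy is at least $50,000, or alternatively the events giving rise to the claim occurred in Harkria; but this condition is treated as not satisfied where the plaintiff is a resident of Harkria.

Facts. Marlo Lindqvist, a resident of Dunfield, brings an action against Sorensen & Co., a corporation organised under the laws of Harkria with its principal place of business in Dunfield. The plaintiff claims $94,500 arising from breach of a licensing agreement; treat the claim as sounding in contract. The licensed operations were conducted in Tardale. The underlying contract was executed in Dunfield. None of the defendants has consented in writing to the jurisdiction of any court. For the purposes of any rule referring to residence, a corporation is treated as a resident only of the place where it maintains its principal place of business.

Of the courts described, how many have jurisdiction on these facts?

3

The Tardale Court of Common Pleas:
  (a) The operative events occurred in Tardale, so one alternative holds. Met.
  (b) The amount in controversy is 94,500 dollars, which meets the USD 20,000 floor — that alternative is enough. The carve-out does not apply: the defendant resides in Dunfield, not Tardale. Satisfied.
  (c) The plaintiff resides in Dunfield, which is not Tardale, so this disjunct is met. Met.
  (d) The claim is a contract claim, not an employment claim — that alternative is enough. Met.
  → The court has jurisdiction.
The Superior Court of Tardale:
  (a) The operative events occurred in Tardale, so one alternative holds. Met.
  (b) The amount in controversy is USD 94,500, which meets the 5,000 dollars floor. Met.
  (c) The plaintiff resides in Dunfield, which is not Tardale — that alternative is enough. Satisfied.
  (d) The corporate defendant(s) are organised in Harkria, not Tardale; no such written consent has been filed — every alternative fails. However, the operative events occurred in Tardale, so the 'unless' proviso supplies this condition. Met.
  → The court has jurisdiction.
The Circuit Court of Harkria:
  (a) The plaintiff resides in Dunfield, which is not Harkria. And the carve-out is inapplicable — the claim does not concern real property. Condition met.
  (b) The plaintiff resides in Dunfield, so one alternative holds. The carve-out does not apply: the claim is a contract claim, not a tort claim. Met.
  (c) The claim is a contract claim, not an employment claim, which satisfies one of the alternatives. Condition met.
  (d) The amount in controversy is 94,500 dollars, which meets the $50,000 floor, so one alternative holds. The exception is not triggered, since the plaintiff resides in Dunfield, not Harkria. Met.
  → Jurisdiction lies.
Courts with jurisdiction: the Tardale Court of Common Pleas, the Superior Court of Tardale, the Circuit Court of Harkria — 3 in total.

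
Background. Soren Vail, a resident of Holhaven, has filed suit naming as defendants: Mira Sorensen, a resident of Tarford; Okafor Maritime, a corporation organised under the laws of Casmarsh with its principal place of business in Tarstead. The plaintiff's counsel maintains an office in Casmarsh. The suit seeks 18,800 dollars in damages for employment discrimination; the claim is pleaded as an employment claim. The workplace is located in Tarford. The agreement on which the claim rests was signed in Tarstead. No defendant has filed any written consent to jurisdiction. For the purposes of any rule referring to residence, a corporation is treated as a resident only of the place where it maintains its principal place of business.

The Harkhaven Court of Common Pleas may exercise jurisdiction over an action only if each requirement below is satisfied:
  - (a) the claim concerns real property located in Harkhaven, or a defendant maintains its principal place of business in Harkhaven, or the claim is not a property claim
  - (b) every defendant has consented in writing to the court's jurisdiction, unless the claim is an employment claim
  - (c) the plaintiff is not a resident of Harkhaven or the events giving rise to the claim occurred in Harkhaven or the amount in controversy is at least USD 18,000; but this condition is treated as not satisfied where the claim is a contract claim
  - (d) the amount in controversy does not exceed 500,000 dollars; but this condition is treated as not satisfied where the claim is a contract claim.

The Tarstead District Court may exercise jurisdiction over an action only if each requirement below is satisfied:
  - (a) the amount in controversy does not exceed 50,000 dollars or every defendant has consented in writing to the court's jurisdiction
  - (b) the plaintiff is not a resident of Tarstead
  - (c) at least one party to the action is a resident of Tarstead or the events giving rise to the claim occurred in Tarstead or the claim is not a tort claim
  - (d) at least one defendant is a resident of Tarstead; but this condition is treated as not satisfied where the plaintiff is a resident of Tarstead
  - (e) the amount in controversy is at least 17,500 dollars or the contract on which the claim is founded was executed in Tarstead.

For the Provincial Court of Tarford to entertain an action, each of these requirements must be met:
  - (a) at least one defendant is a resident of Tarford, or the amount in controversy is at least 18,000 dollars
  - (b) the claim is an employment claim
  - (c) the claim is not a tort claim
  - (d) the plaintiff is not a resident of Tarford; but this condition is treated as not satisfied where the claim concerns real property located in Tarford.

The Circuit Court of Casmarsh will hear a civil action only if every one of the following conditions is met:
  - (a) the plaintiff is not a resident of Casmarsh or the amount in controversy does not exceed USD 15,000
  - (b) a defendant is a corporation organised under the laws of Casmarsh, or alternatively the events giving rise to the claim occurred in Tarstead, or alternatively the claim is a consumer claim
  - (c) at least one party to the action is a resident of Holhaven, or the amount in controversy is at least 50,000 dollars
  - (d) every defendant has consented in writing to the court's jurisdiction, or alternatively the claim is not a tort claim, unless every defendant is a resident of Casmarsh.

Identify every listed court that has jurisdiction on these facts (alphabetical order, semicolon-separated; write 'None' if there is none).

the Circuit Court of Casmarsh; the Harkhaven Court of Common Pleas; the Provincial Court of Tarford; the Tarstead District Court

The Harkhaven Court of Common Pleas:
  (a) The claim is an employment claim, not a property claim, which satisfies one of the alternatives. Met.
  (b) No such written consent has been filed. But the claim is an employment claim, and the 'unless' clause therefore excuses the requirement. Condition met.
  (c) The plaintiff resides in Holhaven, which is not Harkhaven, which satisfies one of the alternatives. The exception is not triggered, since the claim is an employment claim, not a contract claim. Condition met.
  (d) The amount in controversy is USD 18,800, within the 500,000 dollars ceiling. The exception is not triggered, since the claim is an employment claim, not a contract claim. Satisfied.
  → Jurisdiction lies.
The Tarstead District Court:
  (a) The amount in controversy is USD 18,800, within the 50,000 dollars ceiling, which satisfies one of the alternatives. Met.
  (b) The plaintiff resides in Holhaven, which is not Tarstead. Met.
  (c) Okafor Maritime resides in Tarstead, so one alternative holds. Condition met.
  (d) Okafor Maritime resides in Tarstead. The carve-out does not apply: the plaintiff resides in Holhaven, not Tarstead. Condition met.
  (e) The amount in controversy is $18,800, which meets the USD 17,500 floor, so one alternative holds. Satisfied.
  → The court has jurisdiction.
The Provincial Court of Tarford:
  (a) Mira Sorensen resides in Tarford, so this disjunct is met. Satisfied.
  (b) The claim is an employment claim. Condition met.
  (c) The claim is an employment claim, not a tort claim. Condition met.
  (d) The plaintiff resides in Holhaven, which is not Tarford. The carve-out does not apply: the claim does not concern real property. Condition met.
  → All conditions met; jurisdiction exists.
The Circuit Court of Casmarsh:
  (a) The plaintiff resides in Holhaven, which is not Casmarsh, which satisfies one of the alternatives. Condition met.
  (b) Okafor Maritime is organised under the laws of Casmarsh — that alternative is enough. Satisfied.
  (c) Soren Vail resides in Holhaven, which satisfies one of the alternatives. Satisfied.
  (d) The claim is an employment claim, not a tort claim, so this disjunct is met. Satisfied.
  → Jurisdiction lies.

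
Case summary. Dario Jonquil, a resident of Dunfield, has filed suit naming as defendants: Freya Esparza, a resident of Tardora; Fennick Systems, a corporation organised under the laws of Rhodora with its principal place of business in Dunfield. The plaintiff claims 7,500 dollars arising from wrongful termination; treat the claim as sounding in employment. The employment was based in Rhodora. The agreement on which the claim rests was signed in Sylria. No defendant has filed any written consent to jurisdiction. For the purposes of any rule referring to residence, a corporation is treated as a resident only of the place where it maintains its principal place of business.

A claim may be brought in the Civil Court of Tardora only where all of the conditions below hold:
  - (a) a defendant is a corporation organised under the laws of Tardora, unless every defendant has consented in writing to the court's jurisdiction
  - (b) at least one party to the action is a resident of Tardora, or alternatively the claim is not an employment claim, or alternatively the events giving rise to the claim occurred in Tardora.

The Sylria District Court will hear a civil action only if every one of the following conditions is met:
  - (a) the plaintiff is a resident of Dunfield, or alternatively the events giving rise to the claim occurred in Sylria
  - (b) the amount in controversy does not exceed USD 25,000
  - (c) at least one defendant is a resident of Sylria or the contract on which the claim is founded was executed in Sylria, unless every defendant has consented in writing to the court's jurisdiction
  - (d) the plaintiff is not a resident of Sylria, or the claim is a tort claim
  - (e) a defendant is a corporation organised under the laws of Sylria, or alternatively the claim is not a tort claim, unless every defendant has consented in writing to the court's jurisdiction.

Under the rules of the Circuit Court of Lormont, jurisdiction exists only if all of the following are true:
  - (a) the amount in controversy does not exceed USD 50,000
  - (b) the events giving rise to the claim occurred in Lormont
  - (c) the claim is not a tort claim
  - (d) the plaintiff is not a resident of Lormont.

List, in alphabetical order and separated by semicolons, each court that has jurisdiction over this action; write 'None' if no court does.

The Civil Court of Tardora:
  (a) The corporate defendant(s) are organised in Rhodora, not Tardora. The proviso offers no rescue either, since no such written consent has been filed. Not satisfied.
  (b) Freya Esparza resides in Tardora, so one alternative holds. Satisfied.
  → The court lacks jurisdiction.
The Sylria District Court:
  (a) The plaintiff resides in Dunfield — that alternative is enough. Satisfied.
  (b) The amount in controversy is $7,500, within the USD 25,000 ceiling. Met.
  (c) The contract was executed in Sylria — that alternative is enough. Condition met.
  (d) The plaintiff resides in Dunfield, which is not Sylria — that alternative is enough. Met.
  (e) The claim is an employment claim, not a tort claim, so one alternative holds. Condition met.
  → All conditions met; jurisdiction exists.
The Circuit Court of Lormont:
  (a) The amount in controversy is 7,500 dollars, within the USD 50,000 ceiling. Satisfied.
  (b) The operative events occurred in Rhodora, not Lormont. Not satisfied.
  (c) The claim is an employment claim, not a tort claim. Met.
  (d) The plaintiff resides in Dunfield, which is not Lormont. Satisfied.
  → No jurisdiction.

the Sylria District Court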